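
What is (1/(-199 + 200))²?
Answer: 1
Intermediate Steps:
(1/(-199 + 200))² = (1/1)² = 1² = 1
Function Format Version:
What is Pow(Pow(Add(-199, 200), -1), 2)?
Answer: 1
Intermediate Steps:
Pow(Pow(Add(-199, 200), -1), 2) = Pow(Pow(1, -1), 2) = Pow(1, 2) = 1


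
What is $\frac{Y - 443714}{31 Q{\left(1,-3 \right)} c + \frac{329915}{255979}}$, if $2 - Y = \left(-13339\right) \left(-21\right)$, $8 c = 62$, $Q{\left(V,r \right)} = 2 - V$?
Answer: $- \frac{247047380732}{82438493} \approx -2996.7$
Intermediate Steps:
$c = \frac{31}{4}$ ($c = \frac{1}{8} \cdot 62 = \frac{31}{4} \approx 7.75$)
$Y = -280117$ ($Y = 2 - \left(-13339\right) \left(-21\right) = 2 - 280119 = -280117$)
$\frac{Y - 443714}{31 Q{\left(1,-3 \right)} c + \frac{329915}{255979}} = \frac{-280117 - 443714}{31 \left(2 - 1\right) \frac{31}{4} + \frac{329915}{255979}} = - \frac{723831}{31 \left(2 - 1\right) \frac{31}{4} + 329915 \cdot \frac{1}{255979}} = - \frac{723831}{31 \cdot 1 \cdot \frac{31}{4} + \frac{329915}{255979}} = - \frac{723831}{31 \cdot \frac{31}{4} + \frac{329915}{255979}} = - \frac{723831}{\frac{961}{4} + \frac{329915}{255979}} = - \frac{723831}{\frac{247315479}{1023916}} = \left(-723831\right) \frac{1023916}{247315479} = - \frac{247047380732}{82438493}$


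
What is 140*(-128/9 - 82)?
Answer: -121240/9 ≈ -13471.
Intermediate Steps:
140*(-128/9 - 82) = 140*(-866/9) = -121240/9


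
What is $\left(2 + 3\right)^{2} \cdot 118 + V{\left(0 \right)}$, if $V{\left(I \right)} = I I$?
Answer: $2950$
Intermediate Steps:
$V{\left(I \right)} = I^{2}$
$\left(2 + 3\right)^{2} \cdot 118 + V{\left(0 \right)} = \left(2 + 3\right)^{2} \cdot 118 + 0^{2} = 5^{2} \cdot 118 + 0 = 25 \cdot 118 + 0 = 2950 + 0 = 2950$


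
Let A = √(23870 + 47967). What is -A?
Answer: -√71837 ≈ -268.02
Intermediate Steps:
A = √71837 ≈ 268.02
-A = -√71837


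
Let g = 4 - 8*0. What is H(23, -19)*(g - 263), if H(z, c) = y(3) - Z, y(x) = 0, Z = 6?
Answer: 1554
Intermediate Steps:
g = 4 (g = 4 + 0 = 4)
H(z, c) = -6 (H(z, c) = 0 - 1*6 = 0 - 6 = -6)
H(23, -19)*(g - 263) = -6*(4 - 263) = -6*(-259) = 1554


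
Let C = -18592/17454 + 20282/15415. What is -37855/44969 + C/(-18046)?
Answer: -45950461252599628/54584921796439335 ≈ -0.84182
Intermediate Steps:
C = 33703174/134526705 (C = -18592*1/17454 + 20282*(1/15415) = -9296/8727 + 20282/15415 = 33703174/134526705 ≈ 0.25053)
-37855/44969 + C/(-18046) = -37855/44969 + (33703174/134526705)/(-18046) = -37855*1/44969 + (33703174/134526705)*(-1/18046) = -37855/44969 - 16851587/1213834459215 = -45950461252599628/54584921796439335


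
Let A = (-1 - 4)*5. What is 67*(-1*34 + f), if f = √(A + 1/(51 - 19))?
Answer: -2278 + 67*I*√1598/8 ≈ -2278.0 + 334.79*I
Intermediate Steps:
A = -25 (A = -5*5 = -25)
f = I*√1598/8 (f = √(-25 + 1/(51 - 19)) = √(-25 + 1/32) = √(-799/32) = I*√1598/8 ≈ 4.9969*I)
67*(-1*34 + f) = 67*(-1*34 + I*√1598/8) = 67*(-34 + I*√1598/8) = -2278 + 67*I*√1598/8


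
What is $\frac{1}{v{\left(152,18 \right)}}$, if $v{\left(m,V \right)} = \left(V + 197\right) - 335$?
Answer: $- \frac{1}{120} \approx -0.0083333$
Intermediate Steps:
$v{\left(m,V \right)} = -138 + V$ ($v{\left(m,V \right)} = \left(197 + V\right) - 335 = -138 + V$)
$\frac{1}{v{\left(152,18 \right)}} = \frac{1}{-138 + 18} = \frac{1}{-120} = - \frac{1}{120}$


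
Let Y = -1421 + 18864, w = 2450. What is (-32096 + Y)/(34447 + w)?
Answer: -14653/36897 ≈ -0.39713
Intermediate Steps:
Y = 17443
(-32096 + Y)/(34447 + w) = (-32096 + 17443)/(34447 + 2450) = -14653/36897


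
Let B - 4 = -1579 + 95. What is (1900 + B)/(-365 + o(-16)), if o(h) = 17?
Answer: -35/29 ≈ -1.2069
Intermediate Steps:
B = -1480 (B = 4 + (-1579 + 95) = 4 - 1484 = -1480)
(1900 + B)/(-365 + o(-16)) = (1900 - 1480)/(-365 + 17) = 420/(-348) = 420*(-1/348) = -35/29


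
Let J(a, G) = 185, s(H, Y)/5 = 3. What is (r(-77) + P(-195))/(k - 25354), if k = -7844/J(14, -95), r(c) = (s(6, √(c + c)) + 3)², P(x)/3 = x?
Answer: 1305/126982 ≈ 0.010277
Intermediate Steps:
P(x) = 3*x
s(H, Y) = 15 (s(H, Y) = 5*3 = 15)
r(c) = 324 (r(c) = (15 + 3)² = 18² = 324)
k = -212/5 (k = -7844/185 = -7844*1/185 = -212/5 ≈ -42.400)
(r(-77) + P(-195))/(k - 25354) = (324 + 3*(-195))/(-212/5 - 25354) = (324 - 585)/(-126982/5) = -261*(-5/126982) = 1305/126982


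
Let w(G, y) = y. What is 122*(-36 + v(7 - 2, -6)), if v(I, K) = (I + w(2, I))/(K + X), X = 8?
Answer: -3782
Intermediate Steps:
v(I, K) = 2*I/(8 + K) (v(I, K) = (I + I)/(K + 8) = (2*I)/(8 + K) = 2*I/(8 + K))
122*(-36 + v(7 - 2, -6)) = 122*(-36 + 2*(7 - 2)/(8 - 6)) = 122*(-36 + 2*5/2) = 122*(-36 + 2*5*(1/2)) = 122*(-36 + 5) = 122*(-31) = -3782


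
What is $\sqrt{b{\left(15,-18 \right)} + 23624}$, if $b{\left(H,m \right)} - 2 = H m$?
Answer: $2 \sqrt{5839} \approx 152.83$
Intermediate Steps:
$b{\left(H,m \right)} = 2 + H m$
$\sqrt{b{\left(15,-18 \right)} + 23624} = \sqrt{\left(2 + 15 \left(-18\right)\right) + 23624} = \sqrt{\left(2 - 270\right) + 23624} = \sqrt{-268 + 23624} = \sqrt{23356} = 2 \sqrt{5839}$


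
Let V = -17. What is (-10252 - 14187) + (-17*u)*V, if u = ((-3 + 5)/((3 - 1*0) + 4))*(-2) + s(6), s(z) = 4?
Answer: -164137/7 ≈ -23448.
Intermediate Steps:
u = 24/7 (u = ((-3 + 5)/((3 - 1*0) + 4))*(-2) + 4 = (2/((3 + 0) + 4))*(-2) + 4 = (2/(3 + 4))*(-2) + 4 = (2/7)*(-2) + 4 = -4/7 + 4 = 24/7 ≈ 3.4286)
(-10252 - 14187) + (-17*u)*V = (-10252 - 14187) - 17*24/7*(-17) = -24439 - 408/7*(-17) = -24439 + 6936/7 = -164137/7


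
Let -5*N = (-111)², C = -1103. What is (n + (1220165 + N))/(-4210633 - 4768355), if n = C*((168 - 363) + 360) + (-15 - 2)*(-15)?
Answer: -1294951/11223735 ≈ -0.11538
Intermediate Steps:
N = -12321/5 (N = -⅕*(-111)² = -⅕*12321 = -12321/5 ≈ -2464.2)
n = -181740 (n = -1103*((168 - 363) + 360) + (-15 - 2)*(-15) = -1103*(-195 + 360) - 17*(-15) = -1103*165 + 255 = -181995 + 255 = -181740)
(n + (1220165 + N))/(-4210633 - 4768355) = (-181740 + (1220165 - 12321/5))/(-4210633 - 4768355) = (-181740 + 6088504/5)/(-8978988) = (5179804/5)*(-1/8978988) = -1294951/11223735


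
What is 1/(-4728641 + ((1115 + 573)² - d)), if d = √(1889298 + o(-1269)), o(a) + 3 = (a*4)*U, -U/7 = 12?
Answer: -1879297/3531754898530 + √2315679/3531754898530 ≈ -5.3168e-7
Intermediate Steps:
U = -84 (U = -7*12 = -84)
o(a) = -3 - 336*a (o(a) = -3 + (a*4)*(-84) = -3 + (4*a)*(-84) = -3 - 336*a)
d = √2315679 (d = √(1889298 + (-3 - 336*(-1269))) = √(1889298 + (-3 + 426384)) = √(1889298 + 426381) = √2315679 ≈ 1521.7)
1/(-4728641 + ((1115 + 573)² - d)) = 1/(-4728641 + ((1115 + 573)² - √2315679)) = 1/(-4728641 + (1688² - √2315679)) = 1/(-4728641 + (2849344 - √2315679)) = 1/(-1879297 - √2315679)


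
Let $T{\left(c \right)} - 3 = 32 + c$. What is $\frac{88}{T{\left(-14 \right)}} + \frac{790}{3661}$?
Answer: $\frac{48394}{10983} \approx 4.4063$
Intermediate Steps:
$T{\left(c \right)} = 35 + c$ ($T{\left(c \right)} = 3 + \left(32 + c\right) = 35 + c$)
$\frac{88}{T{\left(-14 \right)}} + \frac{790}{3661} = \frac{88}{35 - 14} + \frac{790}{3661} = \frac{88}{21} + 790 \cdot \frac{1}{3661} = 88 \cdot \frac{1}{21} + \frac{790}{3661} = \frac{88}{21} + \frac{790}{3661} = \frac{48394}{10983}$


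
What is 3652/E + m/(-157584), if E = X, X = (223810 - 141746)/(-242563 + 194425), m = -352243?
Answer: -1729647309277/808248336 ≈ -2140.0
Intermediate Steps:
X = -41032/24069 (X = 82064/(-48138) = 82064*(-1/48138) = -41032/24069 ≈ -1.7048)
E = -41032/24069 ≈ -1.7048
3652/E + m/(-157584) = 3652/(-41032/24069) - 352243/(-157584) = 3652*(-24069/41032) - 352243*(-1/157584) = -21974997/10258 + 352243/157584 = -1729647309277/808248336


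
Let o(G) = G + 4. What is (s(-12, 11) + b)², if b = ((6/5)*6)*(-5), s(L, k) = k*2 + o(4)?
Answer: 36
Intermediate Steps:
o(G) = 4 + G
s(L, k) = 8 + 2*k (s(L, k) = k*2 + (4 + 4) = 2*k + 8 = 8 + 2*k)
b = -36 (b = ((6*(⅕))*6)*(-5) = ((6/5)*6)*(-5) = (36/5)*(-5) = -36)
(s(-12, 11) + b)² = ((8 + 2*11) - 36)² = ((8 + 22) - 36)² = (30 - 36)² = (-6)² = 36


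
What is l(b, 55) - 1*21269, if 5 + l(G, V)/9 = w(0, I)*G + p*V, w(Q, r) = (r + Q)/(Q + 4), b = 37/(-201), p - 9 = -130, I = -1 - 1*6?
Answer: -21763235/268 ≈ -81206.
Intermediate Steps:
I = -7 (I = -1 - 6 = -7)
p = -121 (p = 9 - 130 = -121)
b = -37/201 (b = 37*(-1/201) = -37/201 ≈ -0.18408)
w(Q, r) = (Q + r)/(4 + Q)
l(G, V) = -45 - 1089*V - 63*G/4 (l(G, V) = -45 + 9*(((0 - 7)/(4 + 0))*G - 121*V) = -45 + 9*((-7/4)*G - 121*V) = -45 + 9*(((1/4)*(-7))*G - 121*V) = -45 + 9*(-7*G/4 - 121*V) = -45 + 9*(-121*V - 7*G/4) = -45 + (-1089*V - 63*G/4) = -45 - 1089*V - 63*G/4)
l(b, 55) - 1*21269 = (-45 - 1089*55 - 63/4*(-37/201)) - 1*21269 = (-45 - 59895 + 777/268) - 21269 = -16063143/268 - 21269 = -21763235/268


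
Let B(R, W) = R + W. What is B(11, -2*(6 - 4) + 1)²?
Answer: 64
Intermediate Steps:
B(11, -2*(6 - 4) + 1)² = (11 + (-2*(6 - 4) + 1))² = (11 + (-2*2 + 1))² = (11 + (-4 + 1))² = (11 - 3)² = 8² = 64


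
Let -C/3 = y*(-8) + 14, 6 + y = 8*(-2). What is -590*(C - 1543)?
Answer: 1246670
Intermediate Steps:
y = -22 (y = -6 + 8*(-2) = -6 - 16 = -22)
C = -570 (C = -3*(-22*(-8) + 14) = -3*(176 + 14) = -3*190 = -570)
-590*(C - 1543) = -590*(-570 - 1543) = -590*(-2113) = 1246670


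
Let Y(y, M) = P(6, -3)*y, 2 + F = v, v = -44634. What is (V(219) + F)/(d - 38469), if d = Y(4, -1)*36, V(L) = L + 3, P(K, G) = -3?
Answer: 44414/38901 ≈ 1.1417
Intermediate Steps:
F = -44636 (F = -2 - 44634 = -44636)
Y(y, M) = -3*y
V(L) = 3 + L
d = -432 (d = -3*4*36 = -12*36 = -432)
(V(219) + F)/(d - 38469) = ((3 + 219) - 44636)/(-432 - 38469) = (222 - 44636)/(-38901) = -44414*(-1/38901) = 44414/38901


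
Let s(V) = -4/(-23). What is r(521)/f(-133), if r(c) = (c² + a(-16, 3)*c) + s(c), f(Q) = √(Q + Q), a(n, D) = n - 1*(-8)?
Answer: -6147283*I*√266/6118 ≈ -16388.0*I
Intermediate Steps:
a(n, D) = 8 + n (a(n, D) = n + 8 = 8 + n)
s(V) = 4/23 (s(V) = -4*(-1/23) = 4/23)
f(Q) = √2*√Q (f(Q) = √(2*Q) = √2*√Q)
r(c) = 4/23 + c² - 8*c (r(c) = (c² + (8 - 16)*c) + 4/23 = (c² - 8*c) + 4/23 = 4/23 + c² - 8*c)
r(521)/f(-133) = (4/23 + 521² - 8*521)/((√2*√(-133))) = (4/23 + 271441 - 4168)/((√2*(I*√133))) = 6147283/(23*((I*√266))) = 6147283*(-I*√266/266)/23 = -6147283*I*√266/6118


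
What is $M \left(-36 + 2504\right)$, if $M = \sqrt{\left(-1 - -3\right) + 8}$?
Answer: $2468 \sqrt{10} \approx 7804.5$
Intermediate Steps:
$M = \sqrt{10}$ ($M = \sqrt{\left(-1 + 3\right) + 8} = \sqrt{2 + 8} = \sqrt{10} \approx 3.1623$)
$M \left(-36 + 2504\right) = \sqrt{10} \left(-36 + 2504\right) = \sqrt{10} \cdot 2468 = 2468 \sqrt{10}$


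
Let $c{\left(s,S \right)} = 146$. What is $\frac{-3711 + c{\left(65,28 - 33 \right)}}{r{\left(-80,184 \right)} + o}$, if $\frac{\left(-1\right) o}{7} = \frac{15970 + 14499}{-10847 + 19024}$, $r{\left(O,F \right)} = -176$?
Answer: $\frac{253487}{14369} \approx 17.641$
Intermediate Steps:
$o = - \frac{213283}{8177}$ ($o = - 7 \frac{15970 + 14499}{-10847 + 19024} = - 7 \cdot \frac{30469}{8177} = - 7 \cdot 30469 \cdot \frac{1}{8177} = \left(-7\right) \frac{30469}{8177} = - \frac{213283}{8177} \approx -26.083$)
$\frac{-3711 + c{\left(65,28 - 33 \right)}}{r{\left(-80,184 \right)} + o} = \frac{-3711 + 146}{-176 - \frac{213283}{8177}} = - \frac{3565}{- \frac{1652435}{8177}} = \left(-3565\right) \left(- \frac{8177}{1652435}\right) = \frac{253487}{14369}$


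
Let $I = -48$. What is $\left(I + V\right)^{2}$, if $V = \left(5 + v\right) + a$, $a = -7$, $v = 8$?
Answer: $1764$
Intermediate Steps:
$V = 6$ ($V = \left(5 + 8\right) - 7 = 13 - 7 = 6$)
$\left(I + V\right)^{2} = \left(-48 + 6\right)^{2} = \left(-42\right)^{2} = 1764$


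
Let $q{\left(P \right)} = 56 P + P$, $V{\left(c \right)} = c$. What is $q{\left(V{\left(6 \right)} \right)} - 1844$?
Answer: $-1502$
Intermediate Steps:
$q{\left(P \right)} = 57 P$
$q{\left(V{\left(6 \right)} \right)} - 1844 = 57 \cdot 6 - 1844 = 342 - 1844 = -1502$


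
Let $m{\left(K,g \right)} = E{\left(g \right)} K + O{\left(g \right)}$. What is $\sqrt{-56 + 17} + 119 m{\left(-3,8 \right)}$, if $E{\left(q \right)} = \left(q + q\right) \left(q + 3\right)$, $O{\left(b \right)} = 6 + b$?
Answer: $-61166 + i \sqrt{39} \approx -61166.0 + 6.245 i$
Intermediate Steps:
$E{\left(q \right)} = 2 q \left(3 + q\right)$
$m{\left(K,g \right)} = 6 + g + 2 K g \left(3 + g\right)$ ($m{\left(K,g \right)} = 2 g \left(3 + g\right) K + \left(6 + g\right) = 2 K g \left(3 + g\right) + \left(6 + g\right) = 6 + g + 2 K g \left(3 + g\right)$)
$\sqrt{-56 + 17} + 119 m{\left(-3,8 \right)} = \sqrt{-56 + 17} + 119 \left(6 + 8 + 2 \left(-3\right) 8 \left(3 + 8\right)\right) = \sqrt{-39} + 119 \left(6 + 8 + 2 \left(-3\right) 8 \cdot 11\right) = i \sqrt{39} + 119 \left(6 + 8 - 528\right) = i \sqrt{39} + 119 \left(-514\right) = i \sqrt{39} - 61166 = -61166 + i \sqrt{39}$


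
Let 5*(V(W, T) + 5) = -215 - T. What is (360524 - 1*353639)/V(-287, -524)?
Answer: 34425/284 ≈ 121.21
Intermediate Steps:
V(W, T) = -48 - T/5 (V(W, T) = -5 + (-215 - T)/5 = -5 + (-43 - T/5) = -48 - T/5)
(360524 - 1*353639)/V(-287, -524) = (360524 - 1*353639)/(-48 - ⅕*(-524)) = (360524 - 353639)/(-48 + 524/5) = 6885/(284/5) = 6885*(5/284) = 34425/284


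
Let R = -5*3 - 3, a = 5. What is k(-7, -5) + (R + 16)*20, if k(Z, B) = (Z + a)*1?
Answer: -42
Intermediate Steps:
R = -18 (R = -15 - 3 = -18)
k(Z, B) = 5 + Z (k(Z, B) = (Z + 5)*1 = (5 + Z)*1 = 5 + Z)
k(-7, -5) + (R + 16)*20 = (5 - 7) + (-18 + 16)*20 = -2 - 2*20 = -2 - 40 = -42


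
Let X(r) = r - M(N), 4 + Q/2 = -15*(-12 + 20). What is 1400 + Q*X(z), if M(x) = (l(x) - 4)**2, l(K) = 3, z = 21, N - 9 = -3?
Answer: -3560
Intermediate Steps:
N = 6 (N = 9 - 3 = 6)
Q = -248 (Q = -8 + 2*(-15*(-12 + 20)) = -8 + 2*(-15*8) = -8 + 2*(-120) = -8 - 240 = -248)
M(x) = 1 (M(x) = (3 - 4)**2 = (-1)**2 = 1)
X(r) = -1 + r (X(r) = r - 1*1 = r - 1 = -1 + r)
1400 + Q*X(z) = 1400 - 248*(-1 + 21) = 1400 - 248*20 = 1400 - 4960 = -3560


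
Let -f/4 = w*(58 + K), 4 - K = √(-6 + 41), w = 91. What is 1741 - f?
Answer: 24309 - 364*√35 ≈ 22156.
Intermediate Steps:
K = 4 - √35 (K = 4 - √(-6 + 41) = 4 - √35 ≈ -1.9161)
f = -22568 + 364*√35 (f = -364*(58 + (4 - √35)) = -364*(62 - √35) = -4*(5642 - 91*√35) = -22568 + 364*√35 ≈ -20415.)
1741 - f = 1741 - (-22568 + 364*√35) = 1741 + (22568 - 364*√35) = 24309 - 364*√35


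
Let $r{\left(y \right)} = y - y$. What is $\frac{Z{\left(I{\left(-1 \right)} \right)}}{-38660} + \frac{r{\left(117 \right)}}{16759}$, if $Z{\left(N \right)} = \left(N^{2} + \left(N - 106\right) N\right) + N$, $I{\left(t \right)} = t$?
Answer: $- \frac{107}{38660} \approx -0.0027677$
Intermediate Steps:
$Z{\left(N \right)} = N + N^{2} + N \left(-106 + N\right)$ ($Z{\left(N \right)} = \left(N^{2} + \left(-106 + N\right) N\right) + N = \left(N^{2} + N \left(-106 + N\right)\right) + N = N + N^{2} + N \left(-106 + N\right)$)
$r{\left(y \right)} = 0$
$\frac{Z{\left(I{\left(-1 \right)} \right)}}{-38660} + \frac{r{\left(117 \right)}}{16759} = \frac{\left(-1\right) \left(-105 + 2 \left(-1\right)\right)}{-38660} + \frac{0}{16759} = - (-105 - 2) \left(- \frac{1}{38660}\right) + 0 \cdot \frac{1}{16759} = \left(-1\right) \left(-107\right) \left(- \frac{1}{38660}\right) + 0 = 107 \left(- \frac{1}{38660}\right) + 0 = - \frac{107}{38660} + 0 = - \frac{107}{38660}$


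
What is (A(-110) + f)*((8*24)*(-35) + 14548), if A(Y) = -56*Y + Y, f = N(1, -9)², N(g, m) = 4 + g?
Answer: 47555100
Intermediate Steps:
f = 25 (f = (4 + 1)² = 5² = 25)
A(Y) = -55*Y
(A(-110) + f)*((8*24)*(-35) + 14548) = (-55*(-110) + 25)*((8*24)*(-35) + 14548) = (6050 + 25)*(192*(-35) + 14548) = 6075*(-6720 + 14548) = 6075*7828 = 47555100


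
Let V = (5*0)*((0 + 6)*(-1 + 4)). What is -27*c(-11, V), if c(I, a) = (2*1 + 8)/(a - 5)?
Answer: 54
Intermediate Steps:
V = 0 (V = 0*(6*3) = 0*18 = 0)
c(I, a) = 10/(-5 + a) (c(I, a) = (2 + 8)/(-5 + a) = 10/(-5 + a))
-27*c(-11, V) = -270/(-5 + 0) = -270/(-5) = -270*(-1)/5 = -27*(-2) = 54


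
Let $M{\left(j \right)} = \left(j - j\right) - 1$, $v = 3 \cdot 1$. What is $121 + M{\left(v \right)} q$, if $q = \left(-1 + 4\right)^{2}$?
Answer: $112$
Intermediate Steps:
$v = 3$
$M{\left(j \right)} = -1$ ($M{\left(j \right)} = 0 - 1 = -1$)
$q = 9$ ($q = 3^{2} = 9$)
$121 + M{\left(v \right)} q = 121 - 9 = 112$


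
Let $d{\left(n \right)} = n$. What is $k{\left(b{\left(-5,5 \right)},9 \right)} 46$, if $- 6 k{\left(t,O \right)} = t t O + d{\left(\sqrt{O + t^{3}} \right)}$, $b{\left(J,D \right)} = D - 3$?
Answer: $-276 - \frac{23 \sqrt{17}}{3} \approx -307.61$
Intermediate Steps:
$b{\left(J,D \right)} = -3 + D$ ($b{\left(J,D \right)} = D - 3 = -3 + D$)
$k{\left(t,O \right)} = - \frac{\sqrt{O + t^{3}}}{6} - \frac{O t^{2}}{6}$ ($k{\left(t,O \right)} = - \frac{t t O + \sqrt{O + t^{3}}}{6} = - \frac{t^{2} O + \sqrt{O + t^{3}}}{6} = - \frac{O t^{2} + \sqrt{O + t^{3}}}{6} = - \frac{\sqrt{O + t^{3}} + O t^{2}}{6} = - \frac{\sqrt{O + t^{3}}}{6} - \frac{O t^{2}}{6}$)
$k{\left(b{\left(-5,5 \right)},9 \right)} 46 = \left(- \frac{\sqrt{9 + \left(-3 + 5\right)^{3}}}{6} - \frac{3 \left(-3 + 5\right)^{2}}{2}\right) 46 = \left(- \frac{\sqrt{9 + 2^{3}}}{6} - \frac{3 \cdot 2^{2}}{2}\right) 46 = \left(- \frac{\sqrt{9 + 8}}{6} - \frac{3}{2} \cdot 4\right) 46 = \left(- \frac{\sqrt{17}}{6} - 6\right) 46 = \left(-6 - \frac{\sqrt{17}}{6}\right) 46 = -276 - \frac{23 \sqrt{17}}{3}$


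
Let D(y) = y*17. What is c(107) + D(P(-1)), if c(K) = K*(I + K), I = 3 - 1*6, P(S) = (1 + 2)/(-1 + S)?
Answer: 22205/2 ≈ 11103.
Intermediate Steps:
P(S) = 3/(-1 + S)
D(y) = 17*y
I = -3 (I = 3 - 6 = -3)
c(K) = K*(-3 + K)
c(107) + D(P(-1)) = 107*(-3 + 107) + 17*(3/(-1 - 1)) = 107*104 + 17*(3/(-2)) = 11128 + 17*(3*(-½)) = 11128 + 17*(-3/2) = 11128 - 51/2 = 22205/2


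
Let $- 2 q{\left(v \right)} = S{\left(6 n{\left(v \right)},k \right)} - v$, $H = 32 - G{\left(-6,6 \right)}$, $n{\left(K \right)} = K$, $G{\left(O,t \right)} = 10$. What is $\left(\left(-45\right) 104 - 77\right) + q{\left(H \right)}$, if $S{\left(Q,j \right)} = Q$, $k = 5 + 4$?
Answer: $-4812$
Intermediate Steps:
$k = 9$
$H = 22$ ($H = 32 - 10 = 22$)
$q{\left(v \right)} = - \frac{5 v}{2}$ ($q{\left(v \right)} = - \frac{6 v - v}{2} = - \frac{5 v}{2}$)
$\left(\left(-45\right) 104 - 77\right) + q{\left(H \right)} = \left(\left(-45\right) 104 - 77\right) - 55 = \left(-4680 - 77\right) - 55 = -4757 - 55 = -4812$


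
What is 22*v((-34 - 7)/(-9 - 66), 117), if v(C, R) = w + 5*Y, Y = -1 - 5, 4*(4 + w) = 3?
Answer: -1463/2 ≈ -731.50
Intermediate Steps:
w = -13/4 (w = -4 + (¼)*3 = -4 + ¾ = -13/4 ≈ -3.2500)
Y = -6
v(C, R) = -133/4 (v(C, R) = -13/4 + 5*(-6) = -13/4 - 30 = -133/4)
22*v((-34 - 7)/(-9 - 66), 117) = 22*(-133/4) = -1463/2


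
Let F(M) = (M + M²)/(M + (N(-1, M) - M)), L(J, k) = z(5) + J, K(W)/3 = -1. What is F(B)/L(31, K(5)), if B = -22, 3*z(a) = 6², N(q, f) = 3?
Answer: 154/43 ≈ 3.5814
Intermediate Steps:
z(a) = 12 (z(a) = (⅓)*6² = (⅓)*36 = 12)
K(W) = -3 (K(W) = 3*(-1) = -3)
L(J, k) = 12 + J
F(M) = M/3 + M²/3 (F(M) = (M + M²)/(M + (3 - M)) = (M + M²)/3 = (M + M²)*(⅓) = M/3 + M²/3)
F(B)/L(31, K(5)) = ((⅓)*(-22)*(1 - 22))/(12 + 31) = ((⅓)*(-22)*(-21))/43 = 154*(1/43) = 154/43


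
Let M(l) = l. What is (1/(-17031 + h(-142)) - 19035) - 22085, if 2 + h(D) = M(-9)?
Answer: -700767041/17042 ≈ -41120.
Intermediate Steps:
h(D) = -11 (h(D) = -2 - 9 = -11)
(1/(-17031 + h(-142)) - 19035) - 22085 = (1/(-17031 - 11) - 19035) - 22085 = (1/(-17042) - 19035) - 22085 = (-1/17042 - 19035) - 22085 = -324394471/17042 - 22085 = -700767041/17042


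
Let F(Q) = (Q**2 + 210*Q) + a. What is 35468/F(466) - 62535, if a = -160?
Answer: -4922371123/78714 ≈ -62535.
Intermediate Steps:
F(Q) = -160 + Q**2 + 210*Q (F(Q) = (Q**2 + 210*Q) - 160 = -160 + Q**2 + 210*Q)
35468/F(466) - 62535 = 35468/(-160 + 466**2 + 210*466) - 62535 = 35468/(-160 + 217156 + 97860) - 62535 = 35468/314856 - 62535 = 35468*(1/314856) - 62535 = 8867/78714 - 62535 = -4922371123/78714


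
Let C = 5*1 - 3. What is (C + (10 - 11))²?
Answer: 1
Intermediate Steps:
C = 2 (C = 5 - 3 = 2)
(C + (10 - 11))² = (2 + (10 - 11))² = (2 - 1)² = 1² = 1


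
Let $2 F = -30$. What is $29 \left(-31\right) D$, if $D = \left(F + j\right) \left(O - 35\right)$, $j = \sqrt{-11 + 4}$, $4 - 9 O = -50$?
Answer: $-391065 + 26071 i \sqrt{7} \approx -3.9107 \cdot 10^{5} + 68977.0 i$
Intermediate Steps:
$F = -15$ ($F = \frac{1}{2} \left(-30\right) = -15$)
$O = 6$ ($O = \frac{4}{9} - - \frac{50}{9} = \frac{4}{9} + \frac{50}{9} = 6$)
$j = i \sqrt{7}$ ($j = \sqrt{-7} = i \sqrt{7} \approx 2.6458 i$)
$D = 435 - 29 i \sqrt{7}$ ($D = \left(-15 + i \sqrt{7}\right) \left(6 - 35\right) = \left(-15 + i \sqrt{7}\right) \left(-29\right) = 435 - 29 i \sqrt{7} \approx 435.0 - 76.727 i$)
$29 \left(-31\right) D = 29 \left(-31\right) \left(435 - 29 i \sqrt{7}\right) = - 899 \left(435 - 29 i \sqrt{7}\right) = -391065 + 26071 i \sqrt{7}$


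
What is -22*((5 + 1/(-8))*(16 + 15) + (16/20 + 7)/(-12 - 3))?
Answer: -331331/100 ≈ -3313.3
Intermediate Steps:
-22*((5 + 1/(-8))*(16 + 15) + (16/20 + 7)/(-12 - 3)) = -22*((5 - ⅛)*31 + (16*(1/20) + 7)/(-15)) = -22*((39/8)*31 + (⅘ + 7)*(-1/15)) = -22*(1209/8 + (39/5)*(-1/15)) = -22*(1209/8 - 13/25) = -22*30121/200 = -331331/100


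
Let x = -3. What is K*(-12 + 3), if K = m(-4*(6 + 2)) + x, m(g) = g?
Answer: 315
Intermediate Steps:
K = -35 (K = -4*(6 + 2) - 3 = -4*8 - 3 = -32 - 3 = -35)
K*(-12 + 3) = -35*(-12 + 3) = -35*(-9) = 315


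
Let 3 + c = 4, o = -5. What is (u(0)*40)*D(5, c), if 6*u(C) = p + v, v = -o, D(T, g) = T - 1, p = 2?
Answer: 560/3 ≈ 186.67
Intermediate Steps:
c = 1 (c = -3 + 4 = 1)
D(T, g) = -1 + T
v = 5 (v = -1*(-5) = 5)
u(C) = 7/6 (u(C) = (2 + 5)/6 = (⅙)*7 = 7/6)
(u(0)*40)*D(5, c) = ((7/6)*40)*(-1 + 5) = (140/3)*4 = 560/3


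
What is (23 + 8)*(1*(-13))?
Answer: -403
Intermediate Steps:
(23 + 8)*(1*(-13)) = 31*(-13) = -403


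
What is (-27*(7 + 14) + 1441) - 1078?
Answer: -204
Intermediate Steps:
(-27*(7 + 14) + 1441) - 1078 = (-27*21 + 1441) - 1078 = (-567 + 1441) - 1078 = 874 - 1078 = -204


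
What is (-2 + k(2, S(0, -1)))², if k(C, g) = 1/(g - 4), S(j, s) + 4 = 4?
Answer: 81/16 ≈ 5.0625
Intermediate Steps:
S(j, s) = 0 (S(j, s) = -4 + 4 = 0)
k(C, g) = 1/(-4 + g)
(-2 + k(2, S(0, -1)))² = (-2 + 1/(-4 + 0))² = (-2 + 1/(-4))² = (-2 - ¼)² = (-9/4)² = 81/16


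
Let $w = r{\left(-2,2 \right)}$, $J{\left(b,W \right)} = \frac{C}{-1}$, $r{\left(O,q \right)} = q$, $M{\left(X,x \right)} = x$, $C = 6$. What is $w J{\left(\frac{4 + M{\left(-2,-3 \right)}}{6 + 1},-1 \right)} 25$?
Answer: $-300$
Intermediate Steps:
$J{\left(b,W \right)} = -6$ ($J{\left(b,W \right)} = \frac{6}{-1} = 6 \left(-1\right) = -6$)
$w = 2$
$w J{\left(\frac{4 + M{\left(-2,-3 \right)}}{6 + 1},-1 \right)} 25 = 2 \left(-6\right) 25 = \left(-12\right) 25 = -300$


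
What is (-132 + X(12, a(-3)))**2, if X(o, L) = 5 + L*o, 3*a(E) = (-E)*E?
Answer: 26569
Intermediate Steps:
a(E) = -E**2/3 (a(E) = ((-E)*E)/3 = (-E**2)/3 = -E**2/3)
(-132 + X(12, a(-3)))**2 = (-132 + (5 - 1/3*(-3)**2*12))**2 = (-132 + (5 - 1/3*9*12))**2 = (-132 + (5 - 3*12))**2 = (-132 + (5 - 36))**2 = (-132 - 31)**2 = (-163)**2 = 26569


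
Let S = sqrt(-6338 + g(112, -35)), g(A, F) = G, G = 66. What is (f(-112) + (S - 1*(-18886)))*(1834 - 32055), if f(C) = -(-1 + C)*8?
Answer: -598073590 - 1692376*I*sqrt(2) ≈ -5.9807e+8 - 2.3934e+6*I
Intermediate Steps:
g(A, F) = 66
S = 56*I*sqrt(2) (S = sqrt(-6338 + 66) = sqrt(-6272) = 56*I*sqrt(2) ≈ 79.196*I)
f(C) = 8 - 8*C (f(C) = -(-8 + 8*C) = 8 - 8*C)
(f(-112) + (S - 1*(-18886)))*(1834 - 32055) = ((8 - 8*(-112)) + (56*I*sqrt(2) - 1*(-18886)))*(1834 - 32055) = ((8 + 896) + (56*I*sqrt(2) + 18886))*(-30221) = (904 + (18886 + 56*I*sqrt(2)))*(-30221) = (19790 + 56*I*sqrt(2))*(-30221) = -598073590 - 1692376*I*sqrt(2)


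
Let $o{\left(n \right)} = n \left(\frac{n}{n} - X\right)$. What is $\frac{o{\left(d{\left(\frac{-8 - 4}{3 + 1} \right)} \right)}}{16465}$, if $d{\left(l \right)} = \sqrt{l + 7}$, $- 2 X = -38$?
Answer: $- \frac{36}{16465} \approx -0.0021865$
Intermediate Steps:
$X = 19$ ($X = \left(- \frac{1}{2}\right) \left(-38\right) = 19$)
$d{\left(l \right)} = \sqrt{7 + l}$
$o{\left(n \right)} = - 18 n$ ($o{\left(n \right)} = n \left(\frac{n}{n} - 19\right) = n \left(1 - 19\right) = n \left(-18\right) = - 18 n$)
$\frac{o{\left(d{\left(\frac{-8 - 4}{3 + 1} \right)} \right)}}{16465} = \frac{\left(-18\right) \sqrt{7 + \frac{-8 - 4}{3 + 1}}}{16465} = - 18 \sqrt{7 - \frac{12}{4}} \cdot \frac{1}{16465} = - 18 \sqrt{7 - 3} \cdot \frac{1}{16465} = - 18 \sqrt{4} \cdot \frac{1}{16465} = \left(-18\right) 2 \cdot \frac{1}{16465} = \left(-36\right) \frac{1}{16465} = - \frac{36}{16465}$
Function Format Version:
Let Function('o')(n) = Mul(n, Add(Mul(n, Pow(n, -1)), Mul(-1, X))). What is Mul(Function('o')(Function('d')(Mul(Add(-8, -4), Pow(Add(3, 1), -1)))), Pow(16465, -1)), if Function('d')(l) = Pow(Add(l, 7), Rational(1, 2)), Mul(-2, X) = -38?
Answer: Rational(-36, 16465) ≈ -0.0021865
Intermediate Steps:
X = 19 (X = Mul(Rational(-1, 2), -38) = 19)
Function('d')(l) = Pow(Add(7, l), Rational(1, 2))
Function('o')(n) = Mul(-18, n) (Function('o')(n) = Mul(n, Add(Mul(n, Pow(n, -1)), Mul(-1, 19))) = Mul(n, Add(1, -19)) = Mul(n, -18) = Mul(-18, n))
Mul(Function('o')(Function('d')(Mul(Add(-8, -4), Pow(Add(3, 1), -1)))), Pow(16465, -1)) = Mul(Mul(-18, Pow(Add(7, Mul(Add(-8, -4), Pow(Add(3, 1), -1))), Rational(1, 2))), Pow(16465, -1)) = Mul(Mul(-18, Pow(Add(7, Mul(-12, Pow(4, -1))), Rational(1, 2))), Rational(1, 16465)) = Mul(Mul(-18, Pow(Add(7, Mul(-12, Rational(1, 4))), Rational(1, 2))), Rational(1, 16465)) = Mul(Mul(-18, Pow(Add(7, -3), Rational(1, 2))), Rational(1, 16465)) = Mul(Mul(-18, Pow(4, Rational(1, 2))), Rational(1, 16465)) = Mul(Mul(-18, 2), Rational(1, 16465)) = Mul(-36, Rational(1, 16465)) = Rational(-36, 16465)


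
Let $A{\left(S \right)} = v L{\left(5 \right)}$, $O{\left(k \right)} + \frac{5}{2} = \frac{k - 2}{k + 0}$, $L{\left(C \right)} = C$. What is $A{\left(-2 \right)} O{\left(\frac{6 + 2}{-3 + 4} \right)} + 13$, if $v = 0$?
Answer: $13$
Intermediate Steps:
$O{\left(k \right)} = - \frac{5}{2} + \frac{-2 + k}{k}$ ($O{\left(k \right)} = - \frac{5}{2} + \frac{k - 2}{k + 0} = - \frac{5}{2} + \frac{-2 + k}{k}$)
$A{\left(S \right)} = 0$ ($A{\left(S \right)} = 0 \cdot 5 = 0$)
$A{\left(-2 \right)} O{\left(\frac{6 + 2}{-3 + 4} \right)} + 13 = 0 \left(- \frac{3}{2} - \frac{2}{\left(6 + 2\right) \frac{1}{-3 + 4}}\right) + 13 = 0 \left(- \frac{3}{2} - \frac{2}{8 \cdot 1^{-1}}\right) + 13 = 0 \left(- \frac{3}{2} - \frac{2}{8 \cdot 1}\right) + 13 = 0 \left(- \frac{3}{2} - \frac{2}{8}\right) + 13 = 0 \left(- \frac{3}{2} - \frac{1}{4}\right) + 13 = 0 \left(- \frac{7}{4}\right) + 13 = 0 + 13 = 13$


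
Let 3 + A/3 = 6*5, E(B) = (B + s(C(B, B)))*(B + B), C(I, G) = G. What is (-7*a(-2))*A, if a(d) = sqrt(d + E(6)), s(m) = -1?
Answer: -567*sqrt(58) ≈ -4318.1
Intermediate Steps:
E(B) = 2*B*(-1 + B) (E(B) = (B - 1)*(B + B) = (-1 + B)*(2*B) = 2*B*(-1 + B))
A = 81 (A = -9 + 3*(6*5) = -9 + 3*30 = -9 + 90 = 81)
a(d) = sqrt(60 + d) (a(d) = sqrt(d + 2*6*(-1 + 6)) = sqrt(d + 2*6*5) = sqrt(d + 60) = sqrt(60 + d))
(-7*a(-2))*A = -7*sqrt(60 - 2)*81 = -7*sqrt(58)*81 = -567*sqrt(58)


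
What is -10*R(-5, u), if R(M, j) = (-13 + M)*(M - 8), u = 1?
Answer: -2340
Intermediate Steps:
R(M, j) = (-13 + M)*(-8 + M)
-10*R(-5, u) = -10*(104 + (-5)² - 21*(-5)) = -10*(104 + 25 + 105) = -10*234 = -2340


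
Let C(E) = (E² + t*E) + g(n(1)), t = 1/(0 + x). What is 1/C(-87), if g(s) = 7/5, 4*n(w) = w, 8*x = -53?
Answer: 265/2009636 ≈ 0.00013186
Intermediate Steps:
x = -53/8 (x = (⅛)*(-53) = -53/8 ≈ -6.6250)
n(w) = w/4
t = -8/53 (t = 1/(0 - 53/8) = 1/(-53/8) = -8/53 ≈ -0.15094)
g(s) = 7/5 (g(s) = 7*(⅕) = 7/5)
C(E) = 7/5 + E² - 8*E/53 (C(E) = (E² - 8*E/53) + 7/5 = 7/5 + E² - 8*E/53)
1/C(-87) = 1/(7/5 + (-87)² - 8/53*(-87)) = 1/(7/5 + 7569 + 696/53) = 1/(2009636/265) = 265/2009636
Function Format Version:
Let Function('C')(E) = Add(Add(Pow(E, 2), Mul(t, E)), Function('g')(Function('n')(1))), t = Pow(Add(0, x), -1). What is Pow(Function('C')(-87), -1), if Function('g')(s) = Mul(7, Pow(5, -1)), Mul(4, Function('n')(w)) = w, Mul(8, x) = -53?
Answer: Rational(265, 2009636) ≈ 0.00013186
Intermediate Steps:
x = Rational(-53, 8) (x = Mul(Rational(1, 8), -53) = Rational(-53, 8) ≈ -6.6250)
Function('n')(w) = Mul(Rational(1, 4), w)
t = Rational(-8, 53) (t = Pow(Add(0, Rational(-53, 8)), -1) = Pow(Rational(-53, 8), -1) = Rational(-8, 53) ≈ -0.15094)
Function('g')(s) = Rational(7, 5) (Function('g')(s) = Mul(7, Rational(1, 5)) = Rational(7, 5))
Function('C')(E) = Add(Rational(7, 5), Pow(E, 2), Mul(Rational(-8, 53), E)) (Function('C')(E) = Add(Add(Pow(E, 2), Mul(Rational(-8, 53), E)), Rational(7, 5)) = Add(Rational(7, 5), Pow(E, 2), Mul(Rational(-8, 53), E)))
Pow(Function('C')(-87), -1) = Pow(Add(Rational(7, 5), Pow(-87, 2), Mul(Rational(-8, 53), -87)), -1) = Pow(Add(Rational(7, 5), 7569, Rational(696, 53)), -1) = Pow(Rational(2009636, 265), -1) = Rational(265, 2009636)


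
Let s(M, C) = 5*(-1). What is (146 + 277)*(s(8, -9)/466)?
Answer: -2115/466 ≈ -4.5386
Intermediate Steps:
s(M, C) = -5
(146 + 277)*(s(8, -9)/466) = (146 + 277)*(-5/466) = 423*(-5*1/466) = 423*(-5/466) = -2115/466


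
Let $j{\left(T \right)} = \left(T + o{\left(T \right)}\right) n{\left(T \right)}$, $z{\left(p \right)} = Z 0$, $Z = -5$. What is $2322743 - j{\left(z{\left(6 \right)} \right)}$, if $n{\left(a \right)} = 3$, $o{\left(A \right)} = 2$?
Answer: $2322737$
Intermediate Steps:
$z{\left(p \right)} = 0$ ($z{\left(p \right)} = \left(-5\right) 0 = 0$)
$j{\left(T \right)} = 6 + 3 T$ ($j{\left(T \right)} = \left(T + 2\right) 3 = \left(2 + T\right) 3 = 6 + 3 T$)
$2322743 - j{\left(z{\left(6 \right)} \right)} = 2322743 - \left(6 + 3 \cdot 0\right) = 2322743 - \left(6 + 0\right) = 2322743 - 6 = 2322737$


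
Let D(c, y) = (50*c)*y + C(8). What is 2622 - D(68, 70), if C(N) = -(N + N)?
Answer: -235362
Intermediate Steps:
C(N) = -2*N
D(c, y) = -16 + 50*c*y (D(c, y) = (50*c)*y - 2*8 = 50*c*y - 16 = -16 + 50*c*y)
2622 - D(68, 70) = 2622 - (-16 + 50*68*70) = 2622 - (-16 + 238000) = 2622 - 1*237984 = 2622 - 237984 = -235362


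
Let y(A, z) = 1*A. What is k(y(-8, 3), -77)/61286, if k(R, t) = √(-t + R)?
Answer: √69/61286 ≈ 0.00013554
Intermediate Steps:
y(A, z) = A
k(R, t) = √(R - t)
k(y(-8, 3), -77)/61286 = √(-8 - 1*(-77))/61286 = √(-8 + 77)*(1/61286) = √69*(1/61286) = √69/61286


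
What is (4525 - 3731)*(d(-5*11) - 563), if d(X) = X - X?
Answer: -447022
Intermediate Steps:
d(X) = 0
(4525 - 3731)*(d(-5*11) - 563) = (4525 - 3731)*(0 - 563) = 794*(-563) = -447022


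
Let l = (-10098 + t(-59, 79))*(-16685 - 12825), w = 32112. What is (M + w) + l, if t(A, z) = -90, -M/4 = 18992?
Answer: 300604024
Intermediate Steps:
M = -75968 (M = -4*18992 = -75968)
l = 300647880 (l = (-10098 - 90)*(-16685 - 12825) = -10188*(-29510) = 300647880)
(M + w) + l = (-75968 + 32112) + 300647880 = -43856 + 300647880 = 300604024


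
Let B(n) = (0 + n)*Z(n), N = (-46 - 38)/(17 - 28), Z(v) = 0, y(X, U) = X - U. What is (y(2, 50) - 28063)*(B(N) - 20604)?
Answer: 579199044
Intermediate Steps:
N = 84/11 (N = -84/(-11) = -84*(-1/11) = 84/11 ≈ 7.6364)
B(n) = 0 (B(n) = (0 + n)*0 = n*0 = 0)
(y(2, 50) - 28063)*(B(N) - 20604) = ((2 - 1*50) - 28063)*(0 - 20604) = ((2 - 50) - 28063)*(-20604) = (-48 - 28063)*(-20604) = -28111*(-20604) = 579199044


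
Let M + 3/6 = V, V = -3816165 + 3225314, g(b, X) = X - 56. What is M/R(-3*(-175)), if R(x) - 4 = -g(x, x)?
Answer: 393901/310 ≈ 1270.6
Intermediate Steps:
g(b, X) = -56 + X
V = -590851
M = -1181703/2 (M = -½ - 590851 = -1181703/2 ≈ -5.9085e+5)
R(x) = 60 - x (R(x) = 4 - (-56 + x) = 4 + (56 - x) = 60 - x)
M/R(-3*(-175)) = -1181703/(2*(60 - (-3)*(-175))) = -1181703/(2*(60 - 1*525)) = -1181703/(2*(60 - 525)) = -1181703/2/(-465) = -1181703/2*(-1/465) = 393901/310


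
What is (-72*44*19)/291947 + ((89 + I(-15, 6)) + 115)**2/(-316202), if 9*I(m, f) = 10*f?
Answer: -143953057792/415414013823 ≈ -0.34653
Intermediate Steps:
I(m, f) = 10*f/9 (I(m, f) = (10*f)/9 = 10*f/9)
(-72*44*19)/291947 + ((89 + I(-15, 6)) + 115)**2/(-316202) = (-72*44*19)/291947 + ((89 + (10/9)*6) + 115)**2/(-316202) = -3168*19*(1/291947) + ((89 + 20/3) + 115)**2*(-1/316202) = -60192*1/291947 + (287/3 + 115)**2*(-1/316202) = -60192/291947 + (632/3)**2*(-1/316202) = -60192/291947 + (399424/9)*(-1/316202) = -60192/291947 - 199712/1422909 = -143953057792/415414013823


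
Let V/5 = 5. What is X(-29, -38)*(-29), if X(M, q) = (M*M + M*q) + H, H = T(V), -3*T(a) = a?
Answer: -168316/3 ≈ -56105.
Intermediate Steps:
V = 25 (V = 5*5 = 25)
T(a) = -a/3
H = -25/3 (H = -⅓*25 = -25/3 ≈ -8.3333)
X(M, q) = -25/3 + M² + M*q (X(M, q) = (M*M + M*q) - 25/3 = (M² + M*q) - 25/3 = -25/3 + M² + M*q)
X(-29, -38)*(-29) = (-25/3 + (-29)² - 29*(-38))*(-29) = (-25/3 + 841 + 1102)*(-29) = (5804/3)*(-29) = -168316/3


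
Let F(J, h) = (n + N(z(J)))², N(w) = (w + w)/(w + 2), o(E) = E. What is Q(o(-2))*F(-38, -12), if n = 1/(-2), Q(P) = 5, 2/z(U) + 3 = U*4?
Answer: 31205/23716 ≈ 1.3158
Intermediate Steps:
z(U) = 2/(-3 + 4*U) (z(U) = 2/(-3 + U*4) = 2/(-3 + 4*U))
N(w) = 2*w/(2 + w) (N(w) = (2*w)/(2 + w) = 2*w/(2 + w))
n = -½ ≈ -0.50000
F(J, h) = (-½ + 4/((-3 + 4*J)*(2 + 2/(-3 + 4*J))))² (F(J, h) = (-½ + 2*(2/(-3 + 4*J))/(2 + 2/(-3 + 4*J)))² = (-½ + 4/((-3 + 4*J)*(2 + 2/(-3 + 4*J))))²)
Q(o(-2))*F(-38, -12) = 5*((-3 + 2*(-38))²/(4*(-1 + 2*(-38))²)) = 5*((-3 - 76)²/(4*(-1 - 76)²)) = 5*((¼)*(-79)²/(-77)²) = 5*((¼)*(1/5929)*6241) = 5*(6241/23716) = 31205/23716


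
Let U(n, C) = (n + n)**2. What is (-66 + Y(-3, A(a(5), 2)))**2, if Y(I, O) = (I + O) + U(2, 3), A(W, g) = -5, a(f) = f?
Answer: 3364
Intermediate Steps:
U(n, C) = 4*n**2 (U(n, C) = (2*n)**2 = 4*n**2)
Y(I, O) = 16 + I + O (Y(I, O) = (I + O) + 4*2**2 = (I + O) + 4*4 = (I + O) + 16 = 16 + I + O)
(-66 + Y(-3, A(a(5), 2)))**2 = (-66 + (16 - 3 - 5))**2 = (-66 + 8)**2 = (-58)**2 = 3364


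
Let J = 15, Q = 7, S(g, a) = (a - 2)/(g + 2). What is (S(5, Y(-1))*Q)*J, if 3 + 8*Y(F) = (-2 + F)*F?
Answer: -30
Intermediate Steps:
Y(F) = -3/8 + F*(-2 + F)/8 (Y(F) = -3/8 + ((-2 + F)*F)/8 = -3/8 + (F*(-2 + F))/8 = -3/8 + F*(-2 + F)/8)
S(g, a) = (-2 + a)/(2 + g)
(S(5, Y(-1))*Q)*J = (((-2 + (-3/8 - 1/4*(-1) + (1/8)*(-1)**2))/(2 + 5))*7)*15 = (((-2 + (-3/8 + 1/4 + (1/8)*1))/7)*7)*15 = (((-2 + (-3/8 + 1/4 + 1/8))/7)*7)*15 = (((-2 + 0)/7)*7)*15 = (((1/7)*(-2))*7)*15 = -2/7*7*15 = -2*15 = -30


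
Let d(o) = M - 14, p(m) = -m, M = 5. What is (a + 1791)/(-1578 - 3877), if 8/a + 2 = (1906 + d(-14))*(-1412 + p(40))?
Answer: -2466606389/7512751465 ≈ -0.32832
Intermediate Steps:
d(o) = -9 (d(o) = 5 - 14 = -9)
a = -4/1377223 (a = 8/(-2 + (1906 - 9)*(-1412 - 1*40)) = 8/(-2 + 1897*(-1412 - 40)) = 8/(-2 + 1897*(-1452)) = 8/(-2 - 2754444) = 8/(-2754446) = 8*(-1/2754446) = -4/1377223 ≈ -2.9044e-6)
(a + 1791)/(-1578 - 3877) = (-4/1377223 + 1791)/(-1578 - 3877) = (2466606389/1377223)/(-5455) = (2466606389/1377223)*(-1/5455) = -2466606389/7512751465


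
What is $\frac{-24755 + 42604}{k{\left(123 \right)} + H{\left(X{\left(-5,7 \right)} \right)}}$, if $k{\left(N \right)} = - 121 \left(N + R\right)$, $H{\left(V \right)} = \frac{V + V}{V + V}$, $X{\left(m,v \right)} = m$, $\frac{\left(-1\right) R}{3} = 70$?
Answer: $\frac{17849}{10528} \approx 1.6954$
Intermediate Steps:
$R = -210$ ($R = \left(-3\right) 70 = -210$)
$H{\left(V \right)} = 1$ ($H{\left(V \right)} = \frac{2 V}{2 V} = 2 V \frac{1}{2 V} = 1$)
$k{\left(N \right)} = 25410 - 121 N$ ($k{\left(N \right)} = - 121 \left(N - 210\right) = - 121 \left(-210 + N\right) = 25410 - 121 N$)
$\frac{-24755 + 42604}{k{\left(123 \right)} + H{\left(X{\left(-5,7 \right)} \right)}} = \frac{-24755 + 42604}{\left(25410 - 14883\right) + 1} = \frac{17849}{\left(25410 - 14883\right) + 1} = \frac{17849}{10527 + 1} = \frac{17849}{10528}$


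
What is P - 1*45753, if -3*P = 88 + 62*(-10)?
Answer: -136727/3 ≈ -45576.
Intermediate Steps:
P = 532/3 (P = -(88 + 62*(-10))/3 = -(88 - 620)/3 = -⅓*(-532) = 532/3 ≈ 177.33)
P - 1*45753 = 532/3 - 1*45753 = 532/3 - 45753 = -136727/3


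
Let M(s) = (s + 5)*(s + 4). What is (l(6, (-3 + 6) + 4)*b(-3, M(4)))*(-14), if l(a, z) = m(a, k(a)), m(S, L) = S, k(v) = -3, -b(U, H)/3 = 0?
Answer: 0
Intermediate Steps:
M(s) = (4 + s)*(5 + s) (M(s) = (5 + s)*(4 + s) = (4 + s)*(5 + s))
b(U, H) = 0 (b(U, H) = -3*0 = 0)
l(a, z) = a
(l(6, (-3 + 6) + 4)*b(-3, M(4)))*(-14) = (6*0)*(-14) = 0*(-14) = 0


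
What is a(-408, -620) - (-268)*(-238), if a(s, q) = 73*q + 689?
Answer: -108355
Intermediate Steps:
a(s, q) = 689 + 73*q
a(-408, -620) - (-268)*(-238) = (689 + 73*(-620)) - (-268)*(-238) = (689 - 45260) - 1*63784 = -44571 - 63784 = -108355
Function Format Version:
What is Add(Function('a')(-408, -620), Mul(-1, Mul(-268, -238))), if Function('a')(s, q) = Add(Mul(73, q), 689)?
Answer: -108355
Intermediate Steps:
Function('a')(s, q) = Add(689, Mul(73, q))
Add(Function('a')(-408, -620), Mul(-1, Mul(-268, -238))) = Add(Add(689, Mul(73, -620)), Mul(-1, Mul(-268, -238))) = Add(Add(689, -45260), Mul(-1, 63784)) = Add(-44571, -63784) = -108355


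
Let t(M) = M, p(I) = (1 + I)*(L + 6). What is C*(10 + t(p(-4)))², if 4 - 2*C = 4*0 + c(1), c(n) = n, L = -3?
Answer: 3/2 ≈ 1.5000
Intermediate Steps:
p(I) = 3 + 3*I (p(I) = (1 + I)*(-3 + 6) = (1 + I)*3 = 3 + 3*I)
C = 3/2 (C = 2 - (4*0 + 1)/2 = 2 - (0 + 1)/2 = 2 - ½*1 = 2 - ½ = 3/2 ≈ 1.5000)
C*(10 + t(p(-4)))² = 3*(10 + (3 + 3*(-4)))²/2 = 3*(10 + (3 - 12))²/2 = 3*(10 - 9)²/2 = (3/2)*1² = (3/2)*1 = 3/2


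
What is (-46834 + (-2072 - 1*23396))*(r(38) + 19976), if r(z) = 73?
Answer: -1449582798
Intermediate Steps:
(-46834 + (-2072 - 1*23396))*(r(38) + 19976) = (-46834 + (-2072 - 1*23396))*(73 + 19976) = (-46834 + (-2072 - 23396))*20049 = (-46834 - 25468)*20049 = -72302*20049 = -1449582798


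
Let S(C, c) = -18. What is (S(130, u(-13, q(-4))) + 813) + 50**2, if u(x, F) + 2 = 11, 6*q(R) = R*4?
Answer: 3295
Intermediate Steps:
q(R) = 2*R/3 (q(R) = (R*4)/6 = (4*R)/6 = 2*R/3)
u(x, F) = 9 (u(x, F) = -2 + 11 = 9)
(S(130, u(-13, q(-4))) + 813) + 50**2 = (-18 + 813) + 50**2 = 795 + 2500 = 3295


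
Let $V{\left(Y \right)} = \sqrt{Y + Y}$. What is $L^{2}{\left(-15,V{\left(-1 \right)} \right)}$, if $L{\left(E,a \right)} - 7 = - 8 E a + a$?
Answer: $-29233 + 1694 i \sqrt{2} \approx -29233.0 + 2395.7 i$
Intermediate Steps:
$V{\left(Y \right)} = \sqrt{2} \sqrt{Y}$ ($V{\left(Y \right)} = \sqrt{2 Y} = \sqrt{2} \sqrt{Y}$)
$L{\left(E,a \right)} = 7 + a - 8 E a$ ($L{\left(E,a \right)} = 7 + \left(- 8 E a + a\right) = 7 - \left(- a + 8 E a\right) = 7 + a - 8 E a$)
$L^{2}{\left(-15,V{\left(-1 \right)} \right)} = \left(7 + \sqrt{2} \sqrt{-1} - - 120 \sqrt{2} \sqrt{-1}\right)^{2} = \left(7 + \sqrt{2} i - - 120 \sqrt{2} i\right)^{2} = \left(7 + i \sqrt{2} - - 120 i \sqrt{2}\right)^{2} = \left(7 + i \sqrt{2} + 120 i \sqrt{2}\right)^{2} = \left(7 + 121 i \sqrt{2}\right)^{2}$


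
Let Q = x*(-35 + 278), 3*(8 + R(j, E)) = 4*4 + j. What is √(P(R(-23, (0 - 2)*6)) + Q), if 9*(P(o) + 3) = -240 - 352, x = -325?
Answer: I*√711394/3 ≈ 281.15*I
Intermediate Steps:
R(j, E) = -8/3 + j/3 (R(j, E) = -8 + (4*4 + j)/3 = -8 + (16 + j)/3 = -8 + (16/3 + j/3) = -8/3 + j/3)
Q = -78975 (Q = -325*(-35 + 278) = -325*243 = -78975)
P(o) = -619/9 (P(o) = -3 + (-240 - 352)/9 = -3 + (⅑)*(-592) = -3 - 592/9 = -619/9)
√(P(R(-23, (0 - 2)*6)) + Q) = √(-619/9 - 78975) = √(-711394/9) = I*√711394/3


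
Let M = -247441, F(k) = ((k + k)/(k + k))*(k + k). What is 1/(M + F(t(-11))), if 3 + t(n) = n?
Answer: -1/247469 ≈ -4.0409e-6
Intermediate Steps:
t(n) = -3 + n
F(k) = 2*k (F(k) = ((2*k)/((2*k)))*(2*k) = ((2*k)*(1/(2*k)))*(2*k) = 1*(2*k) = 2*k)
1/(M + F(t(-11))) = 1/(-247441 + 2*(-3 - 11)) = 1/(-247441 + 2*(-14)) = 1/(-247441 - 28) = 1/(-247469) = -1/247469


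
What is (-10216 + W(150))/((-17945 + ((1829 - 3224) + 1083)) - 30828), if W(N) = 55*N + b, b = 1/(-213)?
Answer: 418759/10455105 ≈ 0.040053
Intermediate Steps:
b = -1/213 ≈ -0.0046948
W(N) = -1/213 + 55*N (W(N) = 55*N - 1/213 = -1/213 + 55*N)
(-10216 + W(150))/((-17945 + ((1829 - 3224) + 1083)) - 30828) = (-10216 + (-1/213 + 55*150))/((-17945 + ((1829 - 3224) + 1083)) - 30828) = (-10216 + (-1/213 + 8250))/((-17945 + (-1395 + 1083)) - 30828) = (-10216 + 1757249/213)/((-17945 - 312) - 30828) = -418759/(213*(-18257 - 30828)) = -418759/213/(-49085) = -418759/213*(-1/49085) = 418759/10455105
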